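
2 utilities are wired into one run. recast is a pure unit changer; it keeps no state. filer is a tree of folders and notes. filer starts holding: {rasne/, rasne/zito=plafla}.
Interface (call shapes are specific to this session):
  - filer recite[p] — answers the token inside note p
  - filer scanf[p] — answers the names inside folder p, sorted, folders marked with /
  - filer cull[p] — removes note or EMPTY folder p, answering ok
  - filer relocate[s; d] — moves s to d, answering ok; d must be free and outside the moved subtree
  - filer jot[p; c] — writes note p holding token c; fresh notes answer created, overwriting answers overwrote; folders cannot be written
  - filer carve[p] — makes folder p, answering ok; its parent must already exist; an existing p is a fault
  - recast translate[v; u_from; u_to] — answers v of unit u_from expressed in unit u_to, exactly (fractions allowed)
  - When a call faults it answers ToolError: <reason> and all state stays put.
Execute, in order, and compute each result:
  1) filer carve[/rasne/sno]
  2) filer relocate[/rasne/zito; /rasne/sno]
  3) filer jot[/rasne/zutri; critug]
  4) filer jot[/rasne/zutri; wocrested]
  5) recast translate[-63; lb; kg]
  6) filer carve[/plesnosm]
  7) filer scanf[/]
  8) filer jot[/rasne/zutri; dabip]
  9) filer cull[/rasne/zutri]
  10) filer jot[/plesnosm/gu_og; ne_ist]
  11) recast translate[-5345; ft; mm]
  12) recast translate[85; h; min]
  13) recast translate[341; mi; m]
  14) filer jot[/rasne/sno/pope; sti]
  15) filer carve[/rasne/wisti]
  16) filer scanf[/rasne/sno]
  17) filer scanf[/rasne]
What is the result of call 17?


Answer: [sno/, wisti/, zito]

Derivation:
% filer carve p: /rasne/sno
:: ok
% filer relocate s: /rasne/zito d: /rasne/sno
:: ToolError: exists
% filer jot p: /rasne/zutri c: critug
:: created
% filer jot p: /rasne/zutri c: wocrested
:: overwrote
% recast translate v: -63 u_from: lb u_to: kg
:: -2857631931/100000000
% filer carve p: /plesnosm
:: ok
% filer scanf p: /
:: [plesnosm/, rasne/]
% filer jot p: /rasne/zutri c: dabip
:: overwrote
% filer cull p: /rasne/zutri
:: ok
% filer jot p: /plesnosm/gu_og c: ne_ist
:: created
% recast translate v: -5345 u_from: ft u_to: mm
:: -1629156
% recast translate v: 85 u_from: h u_to: min
:: 5100
% recast translate v: 341 u_from: mi u_to: m
:: 68598288/125
% filer jot p: /rasne/sno/pope c: sti
:: created
% filer carve p: /rasne/wisti
:: ok
% filer scanf p: /rasne/sno
:: [pope]
% filer scanf p: /rasne
:: [sno/, wisti/, zito]


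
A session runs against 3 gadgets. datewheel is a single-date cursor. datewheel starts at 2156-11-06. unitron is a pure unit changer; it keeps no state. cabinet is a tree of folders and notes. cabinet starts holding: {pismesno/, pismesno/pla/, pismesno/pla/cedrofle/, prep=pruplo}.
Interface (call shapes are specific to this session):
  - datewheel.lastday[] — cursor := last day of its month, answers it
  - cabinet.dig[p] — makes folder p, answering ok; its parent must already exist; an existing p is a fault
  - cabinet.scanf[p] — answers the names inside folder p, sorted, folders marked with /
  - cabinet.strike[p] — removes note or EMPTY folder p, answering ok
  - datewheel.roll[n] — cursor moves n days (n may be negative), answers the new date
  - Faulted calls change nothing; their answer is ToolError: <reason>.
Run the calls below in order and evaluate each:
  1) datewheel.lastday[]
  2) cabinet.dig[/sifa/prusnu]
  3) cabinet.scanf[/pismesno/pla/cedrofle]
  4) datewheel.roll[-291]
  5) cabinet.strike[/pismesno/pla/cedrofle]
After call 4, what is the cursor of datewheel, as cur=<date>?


>> datewheel.lastday()
<< 2156-11-30
>> cabinet.dig(p→/sifa/prusnu)
<< ToolError: no parent
>> cabinet.scanf(p→/pismesno/pla/cedrofle)
<< []
>> datewheel.roll(n→-291)
<< 2156-02-13
>> cabinet.strike(p→/pismesno/pla/cedrofle)
<< ok

Answer: cur=2156-02-13


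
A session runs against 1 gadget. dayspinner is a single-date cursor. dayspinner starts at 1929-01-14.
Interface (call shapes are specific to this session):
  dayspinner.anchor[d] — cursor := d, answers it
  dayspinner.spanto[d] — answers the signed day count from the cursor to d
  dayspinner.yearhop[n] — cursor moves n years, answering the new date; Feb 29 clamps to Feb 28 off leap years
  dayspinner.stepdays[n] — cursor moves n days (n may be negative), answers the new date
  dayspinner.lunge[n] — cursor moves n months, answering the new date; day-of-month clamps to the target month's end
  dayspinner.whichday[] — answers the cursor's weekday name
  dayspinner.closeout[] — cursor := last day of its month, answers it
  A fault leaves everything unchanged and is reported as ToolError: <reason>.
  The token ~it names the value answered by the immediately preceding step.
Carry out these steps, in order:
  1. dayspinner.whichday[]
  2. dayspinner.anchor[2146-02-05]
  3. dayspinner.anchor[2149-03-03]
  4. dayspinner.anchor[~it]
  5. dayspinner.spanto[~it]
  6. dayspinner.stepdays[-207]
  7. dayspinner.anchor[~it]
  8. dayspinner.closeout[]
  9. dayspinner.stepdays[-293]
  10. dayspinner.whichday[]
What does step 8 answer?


Answer: 2148-08-31

Derivation:
I run dayspinner.whichday(), yielding Monday.
I use dayspinner.anchor passing d='2146-02-05', which returns 2146-02-05.
I run dayspinner.anchor passing d='2149-03-03': 2149-03-03.
Now I run dayspinner.anchor passing d='~it', → 2149-03-03.
I use dayspinner.spanto passing d='~it', and observe 0.
Invoking dayspinner.stepdays passing n='-207': 2148-08-08.
Then dayspinner.anchor passing d='~it', and see 2148-08-08.
Using dayspinner.closeout(), — result: 2148-08-31.
I try dayspinner.stepdays passing n='-293': 2147-11-12.
I run dayspinner.whichday(), giving Sunday.


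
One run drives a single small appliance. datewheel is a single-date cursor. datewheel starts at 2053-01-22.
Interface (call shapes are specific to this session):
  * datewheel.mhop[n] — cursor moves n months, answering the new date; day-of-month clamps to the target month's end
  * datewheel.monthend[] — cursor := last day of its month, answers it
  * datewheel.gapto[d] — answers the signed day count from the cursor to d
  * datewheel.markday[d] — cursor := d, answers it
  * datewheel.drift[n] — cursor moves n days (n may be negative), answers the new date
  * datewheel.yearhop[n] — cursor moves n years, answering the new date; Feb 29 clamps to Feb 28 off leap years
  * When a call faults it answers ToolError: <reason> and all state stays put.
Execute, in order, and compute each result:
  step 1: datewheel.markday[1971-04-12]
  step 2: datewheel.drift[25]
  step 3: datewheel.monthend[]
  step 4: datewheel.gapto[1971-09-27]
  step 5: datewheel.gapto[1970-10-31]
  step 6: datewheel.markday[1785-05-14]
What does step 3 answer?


>> datewheel.markday(d='1971-04-12')
<< 1971-04-12
>> datewheel.drift(n='25')
<< 1971-05-07
>> datewheel.monthend()
<< 1971-05-31
>> datewheel.gapto(d='1971-09-27')
<< 119
>> datewheel.gapto(d='1970-10-31')
<< -212
>> datewheel.markday(d='1785-05-14')
<< 1785-05-14

Answer: 1971-05-31


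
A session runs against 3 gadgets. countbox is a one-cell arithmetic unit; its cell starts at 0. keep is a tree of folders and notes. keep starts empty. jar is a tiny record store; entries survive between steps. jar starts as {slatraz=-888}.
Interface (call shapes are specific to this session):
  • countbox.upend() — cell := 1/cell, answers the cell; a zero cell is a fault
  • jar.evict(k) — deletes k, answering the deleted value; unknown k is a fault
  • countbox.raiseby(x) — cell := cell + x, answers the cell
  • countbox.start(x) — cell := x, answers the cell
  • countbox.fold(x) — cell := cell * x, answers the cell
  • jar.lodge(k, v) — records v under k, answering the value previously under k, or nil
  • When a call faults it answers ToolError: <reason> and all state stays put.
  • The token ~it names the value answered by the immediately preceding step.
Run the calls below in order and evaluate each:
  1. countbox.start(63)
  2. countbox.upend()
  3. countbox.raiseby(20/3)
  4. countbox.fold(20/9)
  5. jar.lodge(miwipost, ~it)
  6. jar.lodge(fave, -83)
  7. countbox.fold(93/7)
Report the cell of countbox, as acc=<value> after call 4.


Answer: acc=8420/567

Derivation:
CALL countbox.start[x: 63]
RET  63
CALL countbox.upend[]
RET  1/63
CALL countbox.raiseby[x: 20/3]
RET  421/63
CALL countbox.fold[x: 20/9]
RET  8420/567
CALL jar.lodge[k: miwipost; v: ~it]
RET  nil
CALL jar.lodge[k: fave; v: -83]
RET  nil
CALL countbox.fold[x: 93/7]
RET  261020/1323


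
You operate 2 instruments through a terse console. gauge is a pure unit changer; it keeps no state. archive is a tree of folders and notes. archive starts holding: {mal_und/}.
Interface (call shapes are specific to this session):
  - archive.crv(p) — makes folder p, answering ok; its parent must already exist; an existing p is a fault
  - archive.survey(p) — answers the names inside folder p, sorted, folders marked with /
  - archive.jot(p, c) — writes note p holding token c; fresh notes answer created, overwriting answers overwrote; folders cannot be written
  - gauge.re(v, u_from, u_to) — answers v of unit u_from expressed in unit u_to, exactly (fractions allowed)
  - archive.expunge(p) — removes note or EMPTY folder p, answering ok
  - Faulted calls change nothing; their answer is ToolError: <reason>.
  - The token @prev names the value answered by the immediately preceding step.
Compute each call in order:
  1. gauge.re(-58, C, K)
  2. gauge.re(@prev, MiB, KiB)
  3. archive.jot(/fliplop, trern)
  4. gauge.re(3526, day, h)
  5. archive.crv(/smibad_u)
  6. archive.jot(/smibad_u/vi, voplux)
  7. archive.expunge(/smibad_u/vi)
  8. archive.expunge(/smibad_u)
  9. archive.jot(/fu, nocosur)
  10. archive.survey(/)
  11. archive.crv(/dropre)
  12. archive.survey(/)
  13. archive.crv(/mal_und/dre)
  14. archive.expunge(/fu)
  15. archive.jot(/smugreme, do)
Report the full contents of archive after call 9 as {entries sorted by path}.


$ gauge.re v→-58 u_from→C u_to→K
  4303/20
$ gauge.re v→@prev u_from→MiB u_to→KiB
  1101568/5
$ archive.jot p→/fliplop c→trern
  created
$ gauge.re v→3526 u_from→day u_to→h
  84624
$ archive.crv p→/smibad_u
  ok
$ archive.jot p→/smibad_u/vi c→voplux
  created
$ archive.expunge p→/smibad_u/vi
  ok
$ archive.expunge p→/smibad_u
  ok
$ archive.jot p→/fu c→nocosur
  created
$ archive.survey p→/
  [fliplop, fu, mal_und/]
$ archive.crv p→/dropre
  ok
$ archive.survey p→/
  [dropre/, fliplop, fu, mal_und/]
$ archive.crv p→/mal_und/dre
  ok
$ archive.expunge p→/fu
  ok
$ archive.jot p→/smugreme c→do
  created

Answer: {fliplop=trern, fu=nocosur, mal_und/}


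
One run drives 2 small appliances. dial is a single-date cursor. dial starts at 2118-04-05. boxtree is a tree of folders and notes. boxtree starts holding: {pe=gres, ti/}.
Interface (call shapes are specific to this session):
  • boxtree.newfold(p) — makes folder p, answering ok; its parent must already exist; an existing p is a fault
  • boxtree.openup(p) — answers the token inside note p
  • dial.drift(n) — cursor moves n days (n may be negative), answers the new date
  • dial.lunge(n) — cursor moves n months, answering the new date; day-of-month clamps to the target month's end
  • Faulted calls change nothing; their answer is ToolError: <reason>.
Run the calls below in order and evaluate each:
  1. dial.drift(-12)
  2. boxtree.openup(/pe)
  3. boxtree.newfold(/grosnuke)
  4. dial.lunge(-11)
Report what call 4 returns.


Answer: 2117-04-24

Derivation:
→ dial.drift(n='-12')
← 2118-03-24
→ boxtree.openup(p='/pe')
← gres
→ boxtree.newfold(p='/grosnuke')
← ok
→ dial.lunge(n='-11')
← 2117-04-24


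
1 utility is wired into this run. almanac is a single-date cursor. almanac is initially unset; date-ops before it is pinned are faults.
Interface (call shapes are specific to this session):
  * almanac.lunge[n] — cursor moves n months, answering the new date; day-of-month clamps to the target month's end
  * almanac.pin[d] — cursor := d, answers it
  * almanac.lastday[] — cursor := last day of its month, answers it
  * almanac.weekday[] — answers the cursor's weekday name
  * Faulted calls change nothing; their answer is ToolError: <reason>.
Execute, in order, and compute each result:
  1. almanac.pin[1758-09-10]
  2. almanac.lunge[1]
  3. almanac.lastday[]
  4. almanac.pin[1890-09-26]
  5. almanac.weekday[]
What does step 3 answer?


Answer: 1758-10-31

Derivation:
# 1. almanac.pin(d: 1758-09-10) -> 1758-09-10
# 2. almanac.lunge(n: 1) -> 1758-10-10
# 3. almanac.lastday() -> 1758-10-31
# 4. almanac.pin(d: 1890-09-26) -> 1890-09-26
# 5. almanac.weekday() -> Friday


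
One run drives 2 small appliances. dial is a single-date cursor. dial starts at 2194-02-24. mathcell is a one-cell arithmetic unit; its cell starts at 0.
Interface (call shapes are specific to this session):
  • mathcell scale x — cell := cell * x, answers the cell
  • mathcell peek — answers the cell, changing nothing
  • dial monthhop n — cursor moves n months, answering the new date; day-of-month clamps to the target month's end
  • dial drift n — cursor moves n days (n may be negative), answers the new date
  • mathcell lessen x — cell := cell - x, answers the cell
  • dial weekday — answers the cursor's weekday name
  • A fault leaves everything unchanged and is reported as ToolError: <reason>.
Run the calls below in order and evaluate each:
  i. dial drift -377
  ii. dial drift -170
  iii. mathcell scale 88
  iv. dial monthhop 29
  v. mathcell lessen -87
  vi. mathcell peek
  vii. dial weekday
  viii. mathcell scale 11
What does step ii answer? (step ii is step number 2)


Answer: 2192-08-26

Derivation:
Invoking dial drift with n='-377': 2193-02-12.
I invoke dial drift with n='-170', — result: 2192-08-26.
I invoke mathcell scale with x='88', which returns 0.
Next I call dial monthhop with n='29': 2195-01-26.
Now I run mathcell lessen with x='-87', and see 87.
Next I call mathcell peek(): 87.
I invoke dial weekday(), and see Monday.
Calling mathcell scale with x='11', — result: 957.


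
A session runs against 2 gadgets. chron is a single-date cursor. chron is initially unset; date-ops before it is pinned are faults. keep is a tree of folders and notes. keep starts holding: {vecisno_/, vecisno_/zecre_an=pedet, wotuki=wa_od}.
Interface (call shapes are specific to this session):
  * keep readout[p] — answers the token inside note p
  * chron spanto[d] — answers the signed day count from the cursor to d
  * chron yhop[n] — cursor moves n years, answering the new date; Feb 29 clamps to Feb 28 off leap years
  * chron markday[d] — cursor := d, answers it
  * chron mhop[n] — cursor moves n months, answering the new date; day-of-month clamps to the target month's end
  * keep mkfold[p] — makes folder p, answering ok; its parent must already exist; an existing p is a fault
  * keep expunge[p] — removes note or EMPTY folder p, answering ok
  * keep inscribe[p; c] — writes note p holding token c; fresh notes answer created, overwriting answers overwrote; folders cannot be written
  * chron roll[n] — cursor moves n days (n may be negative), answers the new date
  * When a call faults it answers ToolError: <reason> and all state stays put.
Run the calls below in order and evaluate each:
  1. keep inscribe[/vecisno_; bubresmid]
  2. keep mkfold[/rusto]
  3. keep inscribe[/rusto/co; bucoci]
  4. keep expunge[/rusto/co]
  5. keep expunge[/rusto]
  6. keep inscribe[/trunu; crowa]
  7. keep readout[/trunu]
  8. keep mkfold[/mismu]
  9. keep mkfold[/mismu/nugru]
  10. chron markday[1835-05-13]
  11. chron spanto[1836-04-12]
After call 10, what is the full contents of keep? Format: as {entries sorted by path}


Answer: {mismu/, mismu/nugru/, trunu=crowa, vecisno_/, vecisno_/zecre_an=pedet, wotuki=wa_od}

Derivation:
Step: keep inscribe[/vecisno_; bubresmid]
Result: ToolError: is a directory
Step: keep mkfold[/rusto]
Result: ok
Step: keep inscribe[/rusto/co; bucoci]
Result: created
Step: keep expunge[/rusto/co]
Result: ok
Step: keep expunge[/rusto]
Result: ok
Step: keep inscribe[/trunu; crowa]
Result: created
Step: keep readout[/trunu]
Result: crowa
Step: keep mkfold[/mismu]
Result: ok
Step: keep mkfold[/mismu/nugru]
Result: ok
Step: chron markday[1835-05-13]
Result: 1835-05-13
Step: chron spanto[1836-04-12]
Result: 335


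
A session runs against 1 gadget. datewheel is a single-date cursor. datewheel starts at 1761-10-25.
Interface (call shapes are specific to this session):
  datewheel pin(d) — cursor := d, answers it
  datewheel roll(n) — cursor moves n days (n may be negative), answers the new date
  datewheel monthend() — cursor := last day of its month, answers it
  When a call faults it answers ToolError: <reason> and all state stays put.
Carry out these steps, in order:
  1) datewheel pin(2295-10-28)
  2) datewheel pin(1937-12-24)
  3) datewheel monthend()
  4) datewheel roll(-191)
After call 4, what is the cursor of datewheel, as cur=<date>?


Answer: cur=1937-06-23

Derivation:
! 1. datewheel pin(d→2295-10-28) : 2295-10-28
! 2. datewheel pin(d→1937-12-24) : 1937-12-24
! 3. datewheel monthend() : 1937-12-31
! 4. datewheel roll(n→-191) : 1937-06-23


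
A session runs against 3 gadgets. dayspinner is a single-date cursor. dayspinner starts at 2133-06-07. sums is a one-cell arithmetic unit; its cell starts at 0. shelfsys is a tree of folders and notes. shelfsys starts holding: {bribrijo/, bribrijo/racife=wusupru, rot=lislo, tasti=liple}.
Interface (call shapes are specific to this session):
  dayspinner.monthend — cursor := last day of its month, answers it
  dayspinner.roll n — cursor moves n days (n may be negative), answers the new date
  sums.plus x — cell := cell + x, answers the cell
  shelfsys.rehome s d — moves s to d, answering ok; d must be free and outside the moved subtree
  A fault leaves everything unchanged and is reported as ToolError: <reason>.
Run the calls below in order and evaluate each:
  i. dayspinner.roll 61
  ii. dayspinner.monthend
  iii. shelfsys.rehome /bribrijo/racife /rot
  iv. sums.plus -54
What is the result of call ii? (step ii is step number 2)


% dayspinner.roll n='61'
[out] 2133-08-07
% dayspinner.monthend
[out] 2133-08-31
% shelfsys.rehome s='/bribrijo/racife' d='/rot'
[out] ToolError: exists
% sums.plus x='-54'
[out] -54

Answer: 2133-08-31


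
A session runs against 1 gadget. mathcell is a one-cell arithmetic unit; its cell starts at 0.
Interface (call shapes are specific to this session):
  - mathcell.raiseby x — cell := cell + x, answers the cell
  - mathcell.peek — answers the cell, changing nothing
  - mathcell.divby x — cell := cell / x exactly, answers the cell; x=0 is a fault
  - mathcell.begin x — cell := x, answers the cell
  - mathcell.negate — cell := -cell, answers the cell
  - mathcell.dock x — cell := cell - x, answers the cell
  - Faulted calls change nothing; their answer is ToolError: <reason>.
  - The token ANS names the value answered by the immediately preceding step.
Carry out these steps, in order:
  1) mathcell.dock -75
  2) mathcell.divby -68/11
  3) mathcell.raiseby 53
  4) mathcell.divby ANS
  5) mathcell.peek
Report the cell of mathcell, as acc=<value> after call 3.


Answer: acc=2779/68

Derivation:
Do: mathcell.dock[x='-75']
See: 75
Do: mathcell.divby[x='-68/11']
See: -825/68
Do: mathcell.raiseby[x='53']
See: 2779/68
Do: mathcell.divby[x='ANS']
See: 1
Do: mathcell.peek[]
See: 1


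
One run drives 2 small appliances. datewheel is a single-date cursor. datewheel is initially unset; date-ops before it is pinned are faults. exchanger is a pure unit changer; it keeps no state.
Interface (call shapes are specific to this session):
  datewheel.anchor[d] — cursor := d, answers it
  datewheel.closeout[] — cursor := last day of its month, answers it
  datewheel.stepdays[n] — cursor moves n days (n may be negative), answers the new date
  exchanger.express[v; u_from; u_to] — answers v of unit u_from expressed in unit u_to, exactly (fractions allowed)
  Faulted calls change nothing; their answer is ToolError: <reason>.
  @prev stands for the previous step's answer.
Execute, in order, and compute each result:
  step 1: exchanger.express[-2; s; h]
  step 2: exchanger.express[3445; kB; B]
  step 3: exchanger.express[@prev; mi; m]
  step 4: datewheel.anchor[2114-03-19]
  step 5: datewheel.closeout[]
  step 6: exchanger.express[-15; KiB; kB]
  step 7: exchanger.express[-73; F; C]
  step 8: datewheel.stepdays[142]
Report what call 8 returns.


Invoking exchanger.express passing v=-2, u_from=s, u_to=h, — result: -1/1800.
I run exchanger.express passing v=3445, u_from=kB, u_to=B: 3445000.
Then exchanger.express passing v=@prev, u_from=mi, u_to=m, yielding 5544190080.
I run datewheel.anchor passing d=2114-03-19, yielding 2114-03-19.
I call datewheel.closeout, and observe 2114-03-31.
Then exchanger.express passing v=-15, u_from=KiB, u_to=kB, giving -384/25.
I use exchanger.express passing v=-73, u_from=F, u_to=C, and observe -175/3.
Invoking datewheel.stepdays passing n=142, and observe 2114-08-20.

Answer: 2114-08-20


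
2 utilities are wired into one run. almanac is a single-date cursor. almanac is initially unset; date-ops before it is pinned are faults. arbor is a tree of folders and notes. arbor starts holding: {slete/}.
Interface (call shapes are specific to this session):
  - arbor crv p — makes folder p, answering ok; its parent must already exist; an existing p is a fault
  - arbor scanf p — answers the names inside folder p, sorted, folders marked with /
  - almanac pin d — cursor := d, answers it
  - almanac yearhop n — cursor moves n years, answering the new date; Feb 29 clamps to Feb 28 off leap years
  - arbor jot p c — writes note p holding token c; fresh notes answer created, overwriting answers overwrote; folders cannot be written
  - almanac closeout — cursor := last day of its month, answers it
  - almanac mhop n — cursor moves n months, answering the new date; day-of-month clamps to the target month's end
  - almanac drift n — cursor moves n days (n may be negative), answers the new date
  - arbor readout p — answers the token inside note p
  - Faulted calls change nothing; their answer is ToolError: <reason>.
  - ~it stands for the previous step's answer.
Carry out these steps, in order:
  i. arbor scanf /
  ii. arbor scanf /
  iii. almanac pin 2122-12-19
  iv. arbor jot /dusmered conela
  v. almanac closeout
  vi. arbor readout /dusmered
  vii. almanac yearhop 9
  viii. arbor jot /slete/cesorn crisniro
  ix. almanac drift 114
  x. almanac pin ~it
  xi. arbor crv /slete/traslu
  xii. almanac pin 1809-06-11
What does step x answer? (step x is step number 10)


→ arbor scanf(p→/)
← [slete/]
→ arbor scanf(p→/)
← [slete/]
→ almanac pin(d→2122-12-19)
← 2122-12-19
→ arbor jot(p→/dusmered, c→conela)
← created
→ almanac closeout()
← 2122-12-31
→ arbor readout(p→/dusmered)
← conela
→ almanac yearhop(n→9)
← 2131-12-31
→ arbor jot(p→/slete/cesorn, c→crisniro)
← created
→ almanac drift(n→114)
← 2132-04-23
→ almanac pin(d→~it)
← 2132-04-23
→ arbor crv(p→/slete/traslu)
← ok
→ almanac pin(d→1809-06-11)
← 1809-06-11

Answer: 2132-04-23


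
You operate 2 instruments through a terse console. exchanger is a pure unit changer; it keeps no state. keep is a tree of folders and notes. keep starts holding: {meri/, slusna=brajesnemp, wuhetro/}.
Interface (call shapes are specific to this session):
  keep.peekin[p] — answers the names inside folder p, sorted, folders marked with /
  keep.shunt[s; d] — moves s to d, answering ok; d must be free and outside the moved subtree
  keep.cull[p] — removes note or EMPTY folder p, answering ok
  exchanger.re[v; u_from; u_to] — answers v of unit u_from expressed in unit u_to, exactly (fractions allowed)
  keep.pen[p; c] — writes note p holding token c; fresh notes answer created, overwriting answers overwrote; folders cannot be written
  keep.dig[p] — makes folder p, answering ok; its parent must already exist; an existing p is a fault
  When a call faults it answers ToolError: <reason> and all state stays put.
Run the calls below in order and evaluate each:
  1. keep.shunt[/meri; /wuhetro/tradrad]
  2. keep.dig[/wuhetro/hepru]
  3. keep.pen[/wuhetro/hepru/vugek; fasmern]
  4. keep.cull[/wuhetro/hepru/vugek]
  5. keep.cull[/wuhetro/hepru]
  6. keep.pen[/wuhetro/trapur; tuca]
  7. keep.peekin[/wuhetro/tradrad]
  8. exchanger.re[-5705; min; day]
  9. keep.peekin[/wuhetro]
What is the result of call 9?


Answer: [tradrad/, trapur]

Derivation:
% shunt s→/meri d→/wuhetro/tradrad
[out] ok
% dig p→/wuhetro/hepru
[out] ok
% pen p→/wuhetro/hepru/vugek c→fasmern
[out] created
% cull p→/wuhetro/hepru/vugek
[out] ok
% cull p→/wuhetro/hepru
[out] ok
% pen p→/wuhetro/trapur c→tuca
[out] created
% peekin p→/wuhetro/tradrad
[out] []
% re v→-5705 u_from→min u_to→day
[out] -1141/288
% peekin p→/wuhetro
[out] [tradrad/, trapur]


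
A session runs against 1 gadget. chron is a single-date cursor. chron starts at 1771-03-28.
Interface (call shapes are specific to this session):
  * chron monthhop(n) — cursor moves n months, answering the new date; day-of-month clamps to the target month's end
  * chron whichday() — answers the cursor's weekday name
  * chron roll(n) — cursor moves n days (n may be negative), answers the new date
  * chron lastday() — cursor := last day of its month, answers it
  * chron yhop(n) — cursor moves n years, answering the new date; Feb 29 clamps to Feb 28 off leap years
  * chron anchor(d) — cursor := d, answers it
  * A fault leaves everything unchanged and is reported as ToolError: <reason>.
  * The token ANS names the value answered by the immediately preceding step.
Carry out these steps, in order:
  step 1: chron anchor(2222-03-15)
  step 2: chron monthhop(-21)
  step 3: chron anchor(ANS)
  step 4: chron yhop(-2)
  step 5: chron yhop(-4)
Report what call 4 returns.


Answer: 2218-06-15

Derivation:
==> chron anchor(d=2222-03-15)
<== 2222-03-15
==> chron monthhop(n=-21)
<== 2220-06-15
==> chron anchor(d=ANS)
<== 2220-06-15
==> chron yhop(n=-2)
<== 2218-06-15
==> chron yhop(n=-4)
<== 2214-06-15


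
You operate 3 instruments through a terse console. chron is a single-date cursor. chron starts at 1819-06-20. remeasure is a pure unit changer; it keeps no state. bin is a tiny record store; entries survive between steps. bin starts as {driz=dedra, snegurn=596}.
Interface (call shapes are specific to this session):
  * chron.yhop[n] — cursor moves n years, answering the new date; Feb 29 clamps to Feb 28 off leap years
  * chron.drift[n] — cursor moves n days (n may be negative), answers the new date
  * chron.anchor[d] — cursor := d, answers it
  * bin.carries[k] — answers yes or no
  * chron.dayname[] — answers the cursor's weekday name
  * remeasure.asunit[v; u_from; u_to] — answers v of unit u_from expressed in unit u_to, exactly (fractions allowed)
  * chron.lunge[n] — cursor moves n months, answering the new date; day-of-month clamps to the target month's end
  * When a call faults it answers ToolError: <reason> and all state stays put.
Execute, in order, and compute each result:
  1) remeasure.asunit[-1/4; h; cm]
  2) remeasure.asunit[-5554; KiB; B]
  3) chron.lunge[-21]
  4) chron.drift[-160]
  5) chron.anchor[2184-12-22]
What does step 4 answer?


Answer: 1817-04-13

Derivation:
~$ remeasure.asunit -1/4 h cm
  ToolError: incompatible units
~$ remeasure.asunit -5554 KiB B
  -5687296
~$ chron.lunge -21
  1817-09-20
~$ chron.drift -160
  1817-04-13
~$ chron.anchor 2184-12-22
  2184-12-22


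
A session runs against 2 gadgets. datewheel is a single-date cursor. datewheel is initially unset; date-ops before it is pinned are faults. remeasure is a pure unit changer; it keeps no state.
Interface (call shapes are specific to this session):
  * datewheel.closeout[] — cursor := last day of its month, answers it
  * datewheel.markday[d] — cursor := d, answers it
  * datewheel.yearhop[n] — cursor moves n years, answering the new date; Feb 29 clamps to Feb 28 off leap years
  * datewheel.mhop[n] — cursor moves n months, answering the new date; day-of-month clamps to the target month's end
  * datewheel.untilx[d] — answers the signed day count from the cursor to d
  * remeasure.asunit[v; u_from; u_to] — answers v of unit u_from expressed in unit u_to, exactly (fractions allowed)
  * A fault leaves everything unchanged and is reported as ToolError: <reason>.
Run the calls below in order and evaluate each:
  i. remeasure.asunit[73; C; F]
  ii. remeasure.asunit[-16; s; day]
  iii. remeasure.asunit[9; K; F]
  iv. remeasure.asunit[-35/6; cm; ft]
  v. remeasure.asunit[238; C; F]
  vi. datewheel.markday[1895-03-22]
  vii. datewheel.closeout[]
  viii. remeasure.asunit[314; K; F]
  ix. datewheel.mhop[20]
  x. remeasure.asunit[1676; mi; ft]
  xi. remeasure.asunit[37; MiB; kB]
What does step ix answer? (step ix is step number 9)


Then remeasure.asunit passing v=73, u_from=C, u_to=F, and observe 817/5.
I use remeasure.asunit passing v=-16, u_from=s, u_to=day, giving -1/5400.
Calling remeasure.asunit passing v=9, u_from=K, u_to=F, → -44347/100.
Using remeasure.asunit passing v=-35/6, u_from=cm, u_to=ft, → -875/4572.
I try remeasure.asunit passing v=238, u_from=C, u_to=F, giving 2302/5.
I try datewheel.markday passing d=1895-03-22, and see 1895-03-22.
Invoking datewheel.closeout(), yielding 1895-03-31.
Invoking remeasure.asunit passing v=314, u_from=K, u_to=F: 10553/100.
Then datewheel.mhop passing n=20, and see 1896-11-30.
I run remeasure.asunit passing v=1676, u_from=mi, u_to=ft, — result: 8849280.
Now I run remeasure.asunit passing v=37, u_from=MiB, u_to=kB, and get 4849664/125.

Answer: 1896-11-30


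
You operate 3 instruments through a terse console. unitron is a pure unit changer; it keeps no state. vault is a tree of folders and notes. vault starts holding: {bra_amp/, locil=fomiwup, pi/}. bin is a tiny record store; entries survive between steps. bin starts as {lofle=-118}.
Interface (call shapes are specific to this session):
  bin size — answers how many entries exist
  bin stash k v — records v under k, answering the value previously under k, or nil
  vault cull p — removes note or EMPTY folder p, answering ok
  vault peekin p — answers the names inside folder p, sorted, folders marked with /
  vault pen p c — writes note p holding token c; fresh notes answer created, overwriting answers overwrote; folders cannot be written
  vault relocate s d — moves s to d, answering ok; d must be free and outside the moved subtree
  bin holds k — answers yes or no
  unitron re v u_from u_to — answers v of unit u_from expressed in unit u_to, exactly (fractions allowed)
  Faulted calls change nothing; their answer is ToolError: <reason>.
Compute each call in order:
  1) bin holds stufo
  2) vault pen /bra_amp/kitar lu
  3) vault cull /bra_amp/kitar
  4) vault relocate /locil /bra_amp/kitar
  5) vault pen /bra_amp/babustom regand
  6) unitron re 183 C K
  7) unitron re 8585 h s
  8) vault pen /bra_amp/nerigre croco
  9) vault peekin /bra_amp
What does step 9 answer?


Answer: [babustom, kitar, nerigre]

Derivation:
! bin holds(k: stufo) ~> no
! vault pen(p: /bra_amp/kitar, c: lu) ~> created
! vault cull(p: /bra_amp/kitar) ~> ok
! vault relocate(s: /locil, d: /bra_amp/kitar) ~> ok
! vault pen(p: /bra_amp/babustom, c: regand) ~> created
! unitron re(v: 183, u_from: C, u_to: K) ~> 9123/20
! unitron re(v: 8585, u_from: h, u_to: s) ~> 30906000
! vault pen(p: /bra_amp/nerigre, c: croco) ~> created
! vault peekin(p: /bra_amp) ~> [babustom, kitar, nerigre]


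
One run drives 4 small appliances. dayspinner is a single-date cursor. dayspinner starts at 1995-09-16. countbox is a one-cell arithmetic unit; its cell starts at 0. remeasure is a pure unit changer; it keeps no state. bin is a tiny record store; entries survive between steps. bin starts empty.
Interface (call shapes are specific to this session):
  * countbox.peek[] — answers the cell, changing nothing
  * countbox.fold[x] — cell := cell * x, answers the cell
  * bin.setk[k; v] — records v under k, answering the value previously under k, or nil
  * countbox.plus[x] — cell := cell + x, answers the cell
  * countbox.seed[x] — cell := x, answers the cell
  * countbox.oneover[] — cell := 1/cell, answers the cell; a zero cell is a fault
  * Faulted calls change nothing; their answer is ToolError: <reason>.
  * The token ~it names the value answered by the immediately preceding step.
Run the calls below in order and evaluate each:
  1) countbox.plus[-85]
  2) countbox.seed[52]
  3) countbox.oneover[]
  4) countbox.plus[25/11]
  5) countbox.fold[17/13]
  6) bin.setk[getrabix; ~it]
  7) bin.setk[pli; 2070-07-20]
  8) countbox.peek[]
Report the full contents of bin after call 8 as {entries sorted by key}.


Answer: {getrabix=22287/7436, pli=2070-07-20}

Derivation:
I invoke countbox.plus with -85, which returns -85.
I call countbox.seed with 52: 52.
I try countbox.oneover, and get 1/52.
Then countbox.plus with 25/11, and see 1311/572.
Then countbox.fold with 17/13, which returns 22287/7436.
Next I call bin.setk with getrabix, ~it, giving nil.
Invoking bin.setk with pli, 2070-07-20, which returns nil.
Calling countbox.peek, and observe 22287/7436.


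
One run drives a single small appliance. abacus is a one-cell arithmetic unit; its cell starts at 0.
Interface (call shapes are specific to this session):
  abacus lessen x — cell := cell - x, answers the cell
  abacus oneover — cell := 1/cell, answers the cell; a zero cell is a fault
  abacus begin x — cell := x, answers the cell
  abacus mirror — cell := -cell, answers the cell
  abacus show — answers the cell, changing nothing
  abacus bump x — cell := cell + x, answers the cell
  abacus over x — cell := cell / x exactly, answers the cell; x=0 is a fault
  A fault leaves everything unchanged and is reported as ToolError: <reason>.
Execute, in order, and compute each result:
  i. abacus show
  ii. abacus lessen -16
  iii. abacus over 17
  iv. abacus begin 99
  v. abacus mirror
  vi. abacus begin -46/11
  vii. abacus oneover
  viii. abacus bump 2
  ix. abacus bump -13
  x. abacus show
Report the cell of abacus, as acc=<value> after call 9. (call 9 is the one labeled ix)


# abacus show() : 0
# abacus lessen(x: -16) : 16
# abacus over(x: 17) : 16/17
# abacus begin(x: 99) : 99
# abacus mirror() : -99
# abacus begin(x: -46/11) : -46/11
# abacus oneover() : -11/46
# abacus bump(x: 2) : 81/46
# abacus bump(x: -13) : -517/46
# abacus show() : -517/46

Answer: acc=-517/46


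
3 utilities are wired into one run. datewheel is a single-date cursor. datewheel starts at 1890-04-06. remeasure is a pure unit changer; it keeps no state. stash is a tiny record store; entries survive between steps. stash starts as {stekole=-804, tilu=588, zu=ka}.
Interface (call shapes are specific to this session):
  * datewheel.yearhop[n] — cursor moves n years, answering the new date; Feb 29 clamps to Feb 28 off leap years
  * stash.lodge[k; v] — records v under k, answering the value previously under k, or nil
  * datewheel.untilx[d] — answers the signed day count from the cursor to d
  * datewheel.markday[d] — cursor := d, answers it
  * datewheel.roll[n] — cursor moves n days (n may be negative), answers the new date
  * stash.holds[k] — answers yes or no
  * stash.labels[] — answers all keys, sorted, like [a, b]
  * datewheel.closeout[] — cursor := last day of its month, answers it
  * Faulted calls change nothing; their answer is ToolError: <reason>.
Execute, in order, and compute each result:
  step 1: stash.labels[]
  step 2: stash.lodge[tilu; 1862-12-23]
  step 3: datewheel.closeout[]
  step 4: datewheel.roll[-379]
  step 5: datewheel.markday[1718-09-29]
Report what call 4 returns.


Answer: 1889-04-16

Derivation:
% stash.labels
:: [stekole, tilu, zu]
% stash.lodge k='tilu' v='1862-12-23'
:: 588
% datewheel.closeout
:: 1890-04-30
% datewheel.roll n='-379'
:: 1889-04-16
% datewheel.markday d='1718-09-29'
:: 1718-09-29


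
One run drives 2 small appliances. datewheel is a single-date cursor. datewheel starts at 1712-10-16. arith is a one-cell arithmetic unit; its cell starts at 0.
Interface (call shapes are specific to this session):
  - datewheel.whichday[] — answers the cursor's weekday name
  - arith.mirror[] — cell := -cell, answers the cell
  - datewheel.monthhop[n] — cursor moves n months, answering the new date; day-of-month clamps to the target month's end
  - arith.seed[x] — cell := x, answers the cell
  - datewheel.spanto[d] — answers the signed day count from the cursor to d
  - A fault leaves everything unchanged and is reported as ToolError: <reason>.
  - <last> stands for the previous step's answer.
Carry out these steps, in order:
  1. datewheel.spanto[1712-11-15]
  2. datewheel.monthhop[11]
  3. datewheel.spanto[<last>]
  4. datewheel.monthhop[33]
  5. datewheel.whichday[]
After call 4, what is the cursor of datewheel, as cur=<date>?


==> spanto(d: 1712-11-15)
<== 30
==> monthhop(n: 11)
<== 1713-09-16
==> spanto(d: <last>)
<== 0
==> monthhop(n: 33)
<== 1716-06-16
==> whichday()
<== Tuesday

Answer: cur=1716-06-16


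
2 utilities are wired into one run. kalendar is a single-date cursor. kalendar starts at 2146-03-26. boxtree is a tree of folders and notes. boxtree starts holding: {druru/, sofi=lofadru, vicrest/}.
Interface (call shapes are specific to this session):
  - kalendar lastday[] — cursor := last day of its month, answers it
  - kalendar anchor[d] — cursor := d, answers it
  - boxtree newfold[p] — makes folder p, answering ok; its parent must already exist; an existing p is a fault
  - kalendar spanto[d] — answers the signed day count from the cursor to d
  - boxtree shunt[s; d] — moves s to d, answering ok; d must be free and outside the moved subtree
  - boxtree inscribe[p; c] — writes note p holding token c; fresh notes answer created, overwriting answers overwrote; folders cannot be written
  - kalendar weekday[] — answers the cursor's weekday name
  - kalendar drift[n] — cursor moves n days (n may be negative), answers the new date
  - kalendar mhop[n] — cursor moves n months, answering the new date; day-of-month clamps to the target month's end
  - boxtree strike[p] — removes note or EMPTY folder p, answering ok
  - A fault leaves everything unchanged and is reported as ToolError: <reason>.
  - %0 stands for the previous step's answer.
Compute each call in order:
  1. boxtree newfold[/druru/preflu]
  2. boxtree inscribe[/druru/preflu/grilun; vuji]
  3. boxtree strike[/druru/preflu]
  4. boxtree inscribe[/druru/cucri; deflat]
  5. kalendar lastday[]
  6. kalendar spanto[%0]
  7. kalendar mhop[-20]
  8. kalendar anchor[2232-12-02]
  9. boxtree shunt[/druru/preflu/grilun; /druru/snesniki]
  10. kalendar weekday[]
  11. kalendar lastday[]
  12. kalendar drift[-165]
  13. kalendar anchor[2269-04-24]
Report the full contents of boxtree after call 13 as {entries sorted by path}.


Answer: {druru/, druru/cucri=deflat, druru/preflu/, druru/snesniki=vuji, sofi=lofadru, vicrest/}

Derivation:
Invoking boxtree newfold with p='/druru/preflu', and see ok.
I use boxtree inscribe with p='/druru/preflu/grilun', c='vuji', — result: created.
Calling boxtree strike with p='/druru/preflu', — result: ToolError: not empty.
Now I run boxtree inscribe with p='/druru/cucri', c='deflat': created.
I invoke kalendar lastday(), yielding 2146-03-31.
Then kalendar spanto with d='%0', yielding 0.
I run kalendar mhop with n='-20', giving 2144-07-31.
I invoke kalendar anchor with d='2232-12-02', — result: 2232-12-02.
Using boxtree shunt with s='/druru/preflu/grilun', d='/druru/snesniki', and see ok.
I run kalendar weekday(), which returns Sunday.
Next I call kalendar lastday, yielding 2232-12-31.
Now I run kalendar drift with n='-165', which returns 2232-07-19.
Now I run kalendar anchor with d='2269-04-24', → 2269-04-24.


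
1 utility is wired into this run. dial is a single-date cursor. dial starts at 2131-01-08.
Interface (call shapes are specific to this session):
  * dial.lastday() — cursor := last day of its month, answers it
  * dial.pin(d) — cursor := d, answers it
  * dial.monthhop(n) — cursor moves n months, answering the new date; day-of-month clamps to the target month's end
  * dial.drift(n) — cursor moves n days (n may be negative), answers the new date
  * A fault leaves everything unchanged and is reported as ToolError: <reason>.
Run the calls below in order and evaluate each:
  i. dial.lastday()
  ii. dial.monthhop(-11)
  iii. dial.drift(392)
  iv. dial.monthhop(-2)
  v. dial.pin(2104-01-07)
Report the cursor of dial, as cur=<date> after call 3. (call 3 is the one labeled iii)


Answer: cur=2131-03-27

Derivation:
[in] lastday
= 2131-01-31
[in] monthhop -11
= 2130-02-28
[in] drift 392
= 2131-03-27
[in] monthhop -2
= 2131-01-27
[in] pin 2104-01-07
= 2104-01-07
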